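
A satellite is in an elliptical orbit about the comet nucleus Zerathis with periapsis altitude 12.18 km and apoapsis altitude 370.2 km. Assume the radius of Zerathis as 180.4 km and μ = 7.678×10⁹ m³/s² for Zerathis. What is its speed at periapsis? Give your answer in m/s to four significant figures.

r_p = 180.4 + 12.18 = 192.58 km = 1.9258×10⁵ m.
r_a = 180.4 + 370.2 = 550.60 km = 5.5060×10⁵ m.
Semi-major axis a = (r_p + r_a)/2 = 371.59 km = 3.716×10⁵ m.
Vis-viva: v² = μ(2/r − 1/a) = 7.678×10⁹ × (1.039×10⁻⁵ − 2.691×10⁻⁶) = 5.908×10⁴ m²/s².
v = 243.1 m/s.

v ≈ 243.1 m/s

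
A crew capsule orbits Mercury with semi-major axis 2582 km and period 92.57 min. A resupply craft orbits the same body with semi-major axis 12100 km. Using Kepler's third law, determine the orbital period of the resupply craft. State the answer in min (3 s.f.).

Kepler's third law: T² ∝ a³, so T₂ = T₁ (a₂/a₁)^(3/2).
a₂/a₁ = 4.686, (a₂/a₁)^(3/2) = 10.14.
T₂ = 92.57 × 10.14 = 939.1 min.

T₂ ≈ 939 min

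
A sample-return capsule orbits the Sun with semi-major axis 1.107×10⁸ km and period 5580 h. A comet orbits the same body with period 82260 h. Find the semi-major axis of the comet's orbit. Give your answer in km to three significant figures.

Kepler's third law: a³ ∝ T², so a₂ = a₁ (T₂/T₁)^(2/3).
T₂/T₁ = 14.74, (T₂/T₁)^(2/3) = 6.012.
a₂ = 1.107×10⁸ × 6.012 = 6.656×10⁸ km.

a₂ ≈ 6.66×10⁸ km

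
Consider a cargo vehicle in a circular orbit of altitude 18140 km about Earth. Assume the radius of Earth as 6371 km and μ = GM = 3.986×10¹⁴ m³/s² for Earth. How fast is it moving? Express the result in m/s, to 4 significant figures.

v ≈ 4033 m/s

r = 6371 + 18140 = 24511 km = 2.4511×10⁷ m.
For a circular orbit v = √(μ/r) = √(3.986×10¹⁴ / 2.451×10⁷) = √(1.626×10⁷) = 4033 m/s.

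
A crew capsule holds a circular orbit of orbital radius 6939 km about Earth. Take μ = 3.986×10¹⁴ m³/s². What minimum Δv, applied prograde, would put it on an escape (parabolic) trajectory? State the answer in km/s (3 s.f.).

r = 6939 km = 6.939×10⁶ m.
Circular speed v_c = √(μ/r) = 7579 m/s.
Escape speed v_esc = √(2μ/r) = √2 × v_c = 10720 m/s.
Δv = v_esc − v_c = 3139 m/s = 3.139 km/s.

Δv ≈ 3.14 km/s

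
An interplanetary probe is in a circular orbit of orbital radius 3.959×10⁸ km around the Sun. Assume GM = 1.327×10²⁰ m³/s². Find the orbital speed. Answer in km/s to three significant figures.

r = 3.959×10⁸ km = 3.959×10¹¹ m.
For a circular orbit v = √(μ/r) = √(1.327×10²⁰ / 3.959×10¹¹) = √(3.352×10⁸) = 18310 m/s.
That is 18.31 km/s.

v ≈ 18.3 km/s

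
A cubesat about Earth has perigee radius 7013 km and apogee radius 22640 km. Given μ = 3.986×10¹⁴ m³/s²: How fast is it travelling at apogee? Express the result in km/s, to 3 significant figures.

v ≈ 2.89 km/s

Semi-major axis a = (r_p + r_a)/2 = 14826 km = 1.483×10⁷ m.
Vis-viva: v² = μ(2/r − 1/a) = 3.986×10¹⁴ × (8.834×10⁻⁸ − 6.745×10⁻⁸) = 8.328×10⁶ m²/s².
v = 2886 m/s = 2.886 km/s.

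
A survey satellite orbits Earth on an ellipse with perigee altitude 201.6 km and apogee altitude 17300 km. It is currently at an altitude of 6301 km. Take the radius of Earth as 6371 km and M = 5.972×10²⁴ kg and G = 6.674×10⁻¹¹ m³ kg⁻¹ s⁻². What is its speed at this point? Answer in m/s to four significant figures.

μ = GM = 6.674×10⁻¹¹ × 5.972×10²⁴ = 3.986×10¹⁴ m³/s².
r_p = 6371 + 201.6 = 6572.6 km = 6.5726×10⁶ m.
r_a = 6371 + 17300 = 23671 km = 2.3671×10⁷ m.
r = 6371 + 6301 = 12672 km = 1.267×10⁷ m.
Semi-major axis a = (r_p + r_a)/2 = 15122 km = 1.512×10⁷ m.
Vis-viva: v² = μ(2/r − 1/a) = 3.986×10¹⁴ × (1.578×10⁻⁷ − 6.613×10⁻⁸) = 3.655×10⁷ m²/s².
v = 6046 m/s.

v ≈ 6046 m/s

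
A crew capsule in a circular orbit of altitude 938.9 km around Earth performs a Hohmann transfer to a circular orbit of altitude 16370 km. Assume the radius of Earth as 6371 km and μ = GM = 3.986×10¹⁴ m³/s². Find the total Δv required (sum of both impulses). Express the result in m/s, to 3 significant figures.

r₁ = 6371 + 938.9 = 7309.9 km = 7.3099×10⁶ m.
r₂ = 6371 + 16370 = 22741 km = 2.2741×10⁷ m.
Transfer ellipse a_t = (r₁ + r₂)/2 = 1.503×10⁷ m.
At r₁: circular v_c1 = √(μ/r₁) = 7384 m/s; transfer-perigee v_p = √[μ(2/r₁ − 1/a_t)] = 9085 m/s.
Δv₁ = v_p − v_c1 = 1700 m/s.
At r₂: circular v_c2 = √(μ/r₂) = 4187 m/s; transfer-apogee v_a = √[μ(2/r₂ − 1/a_t)] = 2920 m/s.
Δv₂ = v_c2 − v_a = 1266 m/s.
Total Δv = Δv₁ + Δv₂ = 2967 m/s.

Δv_total ≈ 2970 m/s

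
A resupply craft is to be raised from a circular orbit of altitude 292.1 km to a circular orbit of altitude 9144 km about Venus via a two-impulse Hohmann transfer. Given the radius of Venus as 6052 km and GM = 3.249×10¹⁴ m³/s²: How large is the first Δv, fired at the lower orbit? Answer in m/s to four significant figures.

r₁ = 6052 + 292.1 = 6344.1 km = 6.3441×10⁶ m.
r₂ = 6052 + 9144 = 15196 km = 1.5196×10⁷ m.
Transfer ellipse a_t = (r₁ + r₂)/2 = 1.077×10⁷ m.
At r₁: circular v_c1 = √(μ/r₁) = 7156 m/s; transfer-periapsis v_p = √[μ(2/r₁ − 1/a_t)] = 8501 m/s.
Δv₁ = v_p − v_c1 = 1344 m/s.

Δv ≈ 1344 m/s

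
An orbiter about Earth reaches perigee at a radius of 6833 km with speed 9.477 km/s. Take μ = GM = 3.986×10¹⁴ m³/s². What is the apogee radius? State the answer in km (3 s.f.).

r_p = 6.833×10⁶ m.
Specific energy ε = v²/2 − μ/r = -1.343×10⁷ J/kg, so a = −μ/(2ε) = 1.484×10⁷ m.
The apsides satisfy r_p + r_a = 2a, so the apogee radius is 2a − r_p = 2.285×10⁷ m = 22852 km.

apogee radius ≈ 22900 km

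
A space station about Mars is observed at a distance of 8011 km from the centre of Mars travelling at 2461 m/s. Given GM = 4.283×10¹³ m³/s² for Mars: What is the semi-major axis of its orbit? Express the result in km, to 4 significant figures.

a ≈ 9238 km

r = 8.011×10⁶ m.
Vis-viva rearranged: 1/a = 2/r − v²/μ = 2.497×10⁻⁷ − 1.414×10⁻⁷ = 1.082×10⁻⁷ m⁻¹.
a = 9.238×10⁶ m = 9238.0 km.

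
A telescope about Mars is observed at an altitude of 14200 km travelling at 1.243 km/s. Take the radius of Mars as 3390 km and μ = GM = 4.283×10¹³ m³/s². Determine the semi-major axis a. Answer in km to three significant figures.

r = 3390 + 14200 = 17590 km = 1.759×10⁷ m.
Vis-viva rearranged: 1/a = 2/r − v²/μ = 1.137×10⁻⁷ − 3.607×10⁻⁸ = 7.763×10⁻⁸ m⁻¹.
a = 1.288×10⁷ m = 12882 km.

a ≈ 12900 km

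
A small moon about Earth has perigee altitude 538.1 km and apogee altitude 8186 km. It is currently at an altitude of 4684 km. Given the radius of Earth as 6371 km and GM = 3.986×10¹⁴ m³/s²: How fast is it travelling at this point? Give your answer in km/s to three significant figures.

r_p = 6371 + 538.1 = 6909.1 km = 6.9091×10⁶ m.
r_a = 6371 + 8186 = 14557 km = 1.4557×10⁷ m.
r = 6371 + 4684 = 11055 km = 1.106×10⁷ m.
Semi-major axis a = (r_p + r_a)/2 = 10733 km = 1.073×10⁷ m.
Vis-viva: v² = μ(2/r − 1/a) = 3.986×10¹⁴ × (1.809×10⁻⁷ − 9.317×10⁻⁸) = 3.497×10⁷ m²/s².
v = 5914 m/s = 5.914 km/s.

v ≈ 5.91 km/s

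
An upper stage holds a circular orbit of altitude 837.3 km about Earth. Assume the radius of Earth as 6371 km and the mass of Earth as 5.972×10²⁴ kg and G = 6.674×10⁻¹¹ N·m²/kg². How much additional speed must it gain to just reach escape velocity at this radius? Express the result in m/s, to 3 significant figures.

μ = GM = 6.674×10⁻¹¹ × 5.972×10²⁴ = 3.986×10¹⁴ m³/s².
r = 6371 + 837.3 = 7208.3 km = 7.2083×10⁶ m.
Circular speed v_c = √(μ/r) = 7436 m/s.
Escape speed v_esc = √(2μ/r) = √2 × v_c = 10520 m/s.
Δv = v_esc − v_c = 3080 m/s.

Δv ≈ 3080 m/s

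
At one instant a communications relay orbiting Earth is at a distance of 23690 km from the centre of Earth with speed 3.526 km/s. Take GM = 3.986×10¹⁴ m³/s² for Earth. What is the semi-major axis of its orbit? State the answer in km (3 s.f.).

r = 2.369×10⁷ m.
Specific orbital energy ε = v²/2 − μ/r = (3526)²/2 − 3.986×10¹⁴/2.369×10⁷ = -1.061×10⁷ J/kg.
Since ε = −μ/(2a), a = −μ/(2ε) = 1.879×10⁷ m = 18785 km.

a ≈ 18800 km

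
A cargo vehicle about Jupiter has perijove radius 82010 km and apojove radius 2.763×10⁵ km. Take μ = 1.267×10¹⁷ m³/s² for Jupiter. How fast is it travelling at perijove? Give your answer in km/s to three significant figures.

Semi-major axis a = (r_p + r_a)/2 = 1.7916×10⁵ km = 1.792×10⁸ m.
Vis-viva: v² = μ(2/r − 1/a) = 1.267×10¹⁷ × (2.439×10⁻⁸ − 5.582×10⁻⁹) = 2.383×10⁹ m²/s².
v = 48810 m/s = 48.81 km/s.

v ≈ 48.8 km/s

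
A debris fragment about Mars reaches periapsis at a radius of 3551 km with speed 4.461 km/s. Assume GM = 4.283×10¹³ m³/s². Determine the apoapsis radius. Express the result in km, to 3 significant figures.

apoapsis radius ≈ 16700 km

r_p = 3.551×10⁶ m.
Specific energy ε = v²/2 − μ/r = -2.111×10⁶ J/kg, so a = −μ/(2ε) = 1.014×10⁷ m.
The apsides satisfy r_p + r_a = 2a, so the apoapsis radius is 2a − r_p = 1.674×10⁷ m = 16737 km.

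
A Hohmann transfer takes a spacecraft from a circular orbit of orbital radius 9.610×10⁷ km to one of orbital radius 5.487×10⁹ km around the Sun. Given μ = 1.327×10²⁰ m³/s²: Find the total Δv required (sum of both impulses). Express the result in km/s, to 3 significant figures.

r₁ = 9.610×10⁷ km = 9.610×10¹⁰ m.
r₂ = 5.487×10⁹ km = 5.487×10¹² m.
Transfer ellipse a_t = (r₁ + r₂)/2 = 2.792×10¹² m.
At r₁: circular v_c1 = √(μ/r₁) = 37160 m/s; transfer-perihelion v_p = √[μ(2/r₁ − 1/a_t)] = 52100 m/s.
Δv₁ = v_p − v_c1 = 14940 m/s.
At r₂: circular v_c2 = √(μ/r₂) = 4918 m/s; transfer-aphelion v_a = √[μ(2/r₂ − 1/a_t)] = 912.4 m/s.
Δv₂ = v_c2 − v_a = 4005 m/s.
Total Δv = Δv₁ + Δv₂ = 18940 m/s = 18.94 km/s.

Δv_total ≈ 18.9 km/s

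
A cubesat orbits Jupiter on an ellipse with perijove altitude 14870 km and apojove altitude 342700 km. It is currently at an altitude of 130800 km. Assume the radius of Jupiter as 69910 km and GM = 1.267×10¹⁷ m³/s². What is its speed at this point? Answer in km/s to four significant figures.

r_p = 69910 + 14870 = 84780 km = 8.4780×10⁷ m.
r_a = 69910 + 342700 = 412610 km = 4.1261×10⁸ m.
r = 69910 + 130800 = 2.0071×10⁵ km = 2.007×10⁸ m.
Semi-major axis a = (r_p + r_a)/2 = 2.4870×10⁵ km = 2.487×10⁸ m.
Vis-viva: v² = μ(2/r − 1/a) = 1.267×10¹⁷ × (9.965×10⁻⁹ − 4.021×10⁻⁹) = 7.531×10⁸ m²/s².
v = 27440 m/s = 27.44 km/s.

v ≈ 27.44 km/s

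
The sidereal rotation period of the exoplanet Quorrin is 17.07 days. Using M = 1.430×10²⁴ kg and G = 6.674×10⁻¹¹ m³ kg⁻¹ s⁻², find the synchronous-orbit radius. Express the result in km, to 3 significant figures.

r_sync ≈ 1.74×10⁵ km

μ = GM = 6.674×10⁻¹¹ × 1.430×10²⁴ = 9.544×10¹³ m³/s².
T = 17.07 days = 1.475×10⁶ s.
A synchronous orbit has period T, so by Kepler's third law a = (μT²/4π²)^(1/3).
μT²/4π² = 9.544×10¹³ × (1.475×10⁶)² / 39.48 = 5.258×10²⁴ m³.
a = 1.739×10⁸ m = 1.7389×10⁵ km.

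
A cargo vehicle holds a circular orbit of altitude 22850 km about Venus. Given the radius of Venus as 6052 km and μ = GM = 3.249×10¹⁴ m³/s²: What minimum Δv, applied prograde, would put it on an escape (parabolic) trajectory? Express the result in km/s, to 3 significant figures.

r = 6052 + 22850 = 28902 km = 2.8902×10⁷ m.
Circular speed v_c = √(μ/r) = 3353 m/s.
Escape speed v_esc = √(2μ/r) = √2 × v_c = 4742 m/s.
Δv = v_esc − v_c = 1389 m/s = 1.389 km/s.

Δv ≈ 1.39 km/s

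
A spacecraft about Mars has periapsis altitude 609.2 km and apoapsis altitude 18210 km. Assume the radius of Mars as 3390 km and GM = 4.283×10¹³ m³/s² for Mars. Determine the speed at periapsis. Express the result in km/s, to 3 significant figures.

r_p = 3390 + 609.2 = 3999.2 km = 3.9992×10⁶ m.
r_a = 3390 + 18210 = 21600 km = 2.1600×10⁷ m.
Semi-major axis a = (r_p + r_a)/2 = 12800 km = 1.280×10⁷ m.
Vis-viva: v² = μ(2/r − 1/a) = 4.283×10¹³ × (5.001×10⁻⁷ − 7.813×10⁻⁸) = 1.807×10⁷ m²/s².
v = 4251 m/s = 4.251 km/s.

v ≈ 4.25 km/s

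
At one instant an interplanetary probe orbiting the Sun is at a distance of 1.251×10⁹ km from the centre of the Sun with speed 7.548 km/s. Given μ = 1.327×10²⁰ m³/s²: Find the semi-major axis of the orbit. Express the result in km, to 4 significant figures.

a ≈ 8.551×10⁸ km

r = 1.251×10¹² m.
Specific orbital energy ε = v²/2 − μ/r = (7548)²/2 − 1.327×10²⁰/1.251×10¹² = -7.759×10⁷ J/kg.
Since ε = −μ/(2a), a = −μ/(2ε) = 8.551×10¹¹ m = 8.5515×10⁸ km.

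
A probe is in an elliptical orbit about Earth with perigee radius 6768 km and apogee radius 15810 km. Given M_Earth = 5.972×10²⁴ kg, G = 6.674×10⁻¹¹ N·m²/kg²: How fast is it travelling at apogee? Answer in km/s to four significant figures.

v ≈ 3.888 km/s

μ = GM = 6.674×10⁻¹¹ × 5.972×10²⁴ = 3.986×10¹⁴ m³/s².
Semi-major axis a = (r_p + r_a)/2 = 11289 km = 1.129×10⁷ m.
Vis-viva: v² = μ(2/r − 1/a) = 3.986×10¹⁴ × (1.265×10⁻⁷ − 8.858×10⁻⁸) = 1.511×10⁷ m²/s².
v = 3888 m/s = 3.888 km/s.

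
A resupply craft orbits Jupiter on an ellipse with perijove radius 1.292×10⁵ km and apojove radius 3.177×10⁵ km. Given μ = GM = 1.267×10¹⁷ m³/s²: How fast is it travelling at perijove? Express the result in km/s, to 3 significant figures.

Semi-major axis a = (r_p + r_a)/2 = 2.2345×10⁵ km = 2.234×10⁸ m.
Vis-viva: v² = μ(2/r − 1/a) = 1.267×10¹⁷ × (1.548×10⁻⁸ − 4.475×10⁻⁹) = 1.394×10⁹ m²/s².
v = 37340 m/s = 37.34 km/s.

v ≈ 37.3 km/s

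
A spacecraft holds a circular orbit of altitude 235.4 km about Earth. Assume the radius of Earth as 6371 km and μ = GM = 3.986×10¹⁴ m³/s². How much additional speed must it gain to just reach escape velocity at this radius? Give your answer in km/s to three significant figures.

Δv ≈ 3.22 km/s

r = 6371 + 235.4 = 6606.4 km = 6.6064×10⁶ m.
Circular speed v_c = √(μ/r) = 7768 m/s.
Escape speed v_esc = √(2μ/r) = √2 × v_c = 10990 m/s.
Δv = v_esc − v_c = 3217 m/s = 3.217 km/s.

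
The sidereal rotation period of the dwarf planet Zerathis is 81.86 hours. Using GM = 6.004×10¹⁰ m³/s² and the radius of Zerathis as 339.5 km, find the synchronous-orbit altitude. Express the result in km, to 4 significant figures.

T = 81.86 hours = 2.947×10⁵ s.
A synchronous orbit has period T, so by Kepler's third law a = (μT²/4π²)^(1/3).
μT²/4π² = 6.004×10¹⁰ × (2.947×10⁵)² / 39.48 = 1.321×10²⁰ m³.
a = 5.093×10⁶ m = 5092.6 km.
Altitude h = a − R = 5092.6 − 339.5 = 4753.1 km.

h_sync ≈ 4753 km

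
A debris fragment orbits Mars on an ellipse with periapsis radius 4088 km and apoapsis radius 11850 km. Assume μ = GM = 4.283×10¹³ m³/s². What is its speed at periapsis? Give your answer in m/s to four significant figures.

v ≈ 3947 m/s

Semi-major axis a = (r_p + r_a)/2 = 7969.0 km = 7.969×10⁶ m.
Vis-viva: v² = μ(2/r − 1/a) = 4.283×10¹³ × (4.892×10⁻⁷ − 1.255×10⁻⁷) = 1.558×10⁷ m²/s².
v = 3947 m/s.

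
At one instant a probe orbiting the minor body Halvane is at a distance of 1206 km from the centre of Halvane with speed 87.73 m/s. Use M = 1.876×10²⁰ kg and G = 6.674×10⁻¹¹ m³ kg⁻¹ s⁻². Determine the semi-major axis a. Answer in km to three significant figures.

a ≈ 958 km

μ = GM = 6.674×10⁻¹¹ × 1.876×10²⁰ = 1.252×10¹⁰ m³/s².
r = 1.206×10⁶ m.
Specific orbital energy ε = v²/2 − μ/r = (87.73)²/2 − 1.252×10¹⁰/1.206×10⁶ = -6.534×10³ J/kg.
Since ε = −μ/(2a), a = −μ/(2ε) = 9.582×10⁵ m = 958.17 km.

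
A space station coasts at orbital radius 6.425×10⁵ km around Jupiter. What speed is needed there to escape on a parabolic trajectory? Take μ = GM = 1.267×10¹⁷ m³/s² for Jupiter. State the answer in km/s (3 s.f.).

v_esc ≈ 19.9 km/s

r = 6.425×10⁵ km = 6.425×10⁸ m.
Escape speed v_esc = √(2μ/r) = √(2 × 1.267×10¹⁷ / 6.425×10⁸) = √(3.944×10⁸) = 19860 m/s.
= 19.86 km/s.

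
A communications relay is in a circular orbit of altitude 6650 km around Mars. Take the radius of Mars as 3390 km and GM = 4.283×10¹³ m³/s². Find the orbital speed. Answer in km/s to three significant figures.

r = 3390 + 6650 = 10040 km = 1.0040×10⁷ m.
For a circular orbit v = √(μ/r) = √(4.283×10¹³ / 1.004×10⁷) = √(4.266×10⁶) = 2065 m/s.
That is 2.065 km/s.

v ≈ 2.07 km/s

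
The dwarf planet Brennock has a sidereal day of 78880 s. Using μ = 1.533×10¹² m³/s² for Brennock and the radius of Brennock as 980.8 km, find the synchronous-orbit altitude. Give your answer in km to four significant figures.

h_sync ≈ 5248 km

A synchronous orbit has period T, so by Kepler's third law a = (μT²/4π²)^(1/3).
μT²/4π² = 1.533×10¹² × (7.888×10⁴)² / 39.48 = 2.416×10²⁰ m³.
a = 6.228×10⁶ m = 6228.3 km.
Altitude h = a − R = 6228.3 − 980.8 = 5247.5 km.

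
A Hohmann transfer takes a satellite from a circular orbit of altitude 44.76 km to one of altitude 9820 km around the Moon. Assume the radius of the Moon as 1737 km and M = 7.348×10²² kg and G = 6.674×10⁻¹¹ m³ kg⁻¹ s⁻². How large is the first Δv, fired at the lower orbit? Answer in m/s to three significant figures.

Δv ≈ 525 m/s

μ = GM = 6.674×10⁻¹¹ × 7.348×10²² = 4.904×10¹² m³/s².
r₁ = 1737 + 44.76 = 1781.8 km = 1.7818×10⁶ m.
r₂ = 1737 + 9820 = 11557 km = 1.1557×10⁷ m.
Transfer ellipse a_t = (r₁ + r₂)/2 = 6.669×10⁶ m.
At r₁: circular v_c1 = √(μ/r₁) = 1659 m/s; transfer-perilune v_p = √[μ(2/r₁ − 1/a_t)] = 2184 m/s.
Δv₁ = v_p − v_c1 = 524.9 m/s.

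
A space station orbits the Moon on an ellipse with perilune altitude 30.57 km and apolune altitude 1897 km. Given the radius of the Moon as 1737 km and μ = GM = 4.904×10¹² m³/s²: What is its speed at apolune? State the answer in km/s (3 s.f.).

r_p = 1737 + 30.57 = 1767.6 km = 1.7676×10⁶ m.
r_a = 1737 + 1897 = 3634.0 km = 3.6340×10⁶ m.
Semi-major axis a = (r_p + r_a)/2 = 2700.8 km = 2.701×10⁶ m.
Vis-viva: v² = μ(2/r − 1/a) = 4.904×10¹² × (5.504×10⁻⁷ − 3.703×10⁻⁷) = 8.832×10⁵ m²/s².
v = 939.8 m/s = 0.9398 km/s.

v ≈ 0.94 km/s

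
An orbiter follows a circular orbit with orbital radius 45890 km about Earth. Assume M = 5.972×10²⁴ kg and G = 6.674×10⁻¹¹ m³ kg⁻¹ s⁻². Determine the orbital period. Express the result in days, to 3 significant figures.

T ≈ 1.13 days

μ = GM = 6.674×10⁻¹¹ × 5.972×10²⁴ = 3.986×10¹⁴ m³/s².
r = 45890 km = 4.589×10⁷ m.
Kepler's third law: T = 2π√(r³/μ) = 2π√((4.589×10⁷)³ / 3.986×10¹⁴).
r³/μ = 2.425×10⁸ s², so T = 2π × 1.557×10⁴ = 9.784×10⁴ s.
Converting: 9.784×10⁴ s ÷ 86400 = 1.132 days.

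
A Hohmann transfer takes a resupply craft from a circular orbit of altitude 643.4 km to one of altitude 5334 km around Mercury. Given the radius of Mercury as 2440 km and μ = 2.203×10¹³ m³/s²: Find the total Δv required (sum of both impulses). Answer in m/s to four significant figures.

r₁ = 2440 + 643.4 = 3083.4 km = 3.0834×10⁶ m.
r₂ = 2440 + 5334 = 7774.0 km = 7.7740×10⁶ m.
Transfer ellipse a_t = (r₁ + r₂)/2 = 5.429×10⁶ m.
At r₁: circular v_c1 = √(μ/r₁) = 2673 m/s; transfer-periherm v_p = √[μ(2/r₁ − 1/a_t)] = 3199 m/s.
Δv₁ = v_p − v_c1 = 525.7 m/s.
At r₂: circular v_c2 = √(μ/r₂) = 1683 m/s; transfer-apoherm v_a = √[μ(2/r₂ − 1/a_t)] = 1269 m/s.
Δv₂ = v_c2 − v_a = 414.7 m/s.
Total Δv = Δv₁ + Δv₂ = 940.4 m/s.

Δv_total ≈ 940.4 m/s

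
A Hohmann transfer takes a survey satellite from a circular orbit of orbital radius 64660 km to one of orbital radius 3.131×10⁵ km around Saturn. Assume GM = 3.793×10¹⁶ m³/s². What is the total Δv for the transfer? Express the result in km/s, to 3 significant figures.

r₁ = 64660 km = 6.466×10⁷ m.
r₂ = 3.131×10⁵ km = 3.131×10⁸ m.
Transfer ellipse a_t = (r₁ + r₂)/2 = 1.889×10⁸ m.
At r₁: circular v_c1 = √(μ/r₁) = 24220 m/s; transfer-perikrone v_p = √[μ(2/r₁ − 1/a_t)] = 31180 m/s.
Δv₁ = v_p − v_c1 = 6963 m/s.
At r₂: circular v_c2 = √(μ/r₂) = 11010 m/s; transfer-apokrone v_a = √[μ(2/r₂ − 1/a_t)] = 6440 m/s.
Δv₂ = v_c2 − v_a = 4567 m/s.
Total Δv = Δv₁ + Δv₂ = 11530 m/s = 11.53 km/s.

Δv_total ≈ 11.5 km/s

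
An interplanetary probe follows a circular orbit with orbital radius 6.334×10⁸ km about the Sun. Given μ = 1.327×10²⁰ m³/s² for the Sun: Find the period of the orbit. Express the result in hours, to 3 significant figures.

T ≈ 76400 hours

r = 6.334×10⁸ km = 6.334×10¹¹ m.
Kepler's third law: T = 2π√(r³/μ) = 2π√((6.334×10¹¹)³ / 1.327×10²⁰).
r³/μ = 1.915×10¹⁵ s², so T = 2π × 4.376×10⁷ = 2.750×10⁸ s.
Converting: 2.750×10⁸ s ÷ 3600 = 76380 hours.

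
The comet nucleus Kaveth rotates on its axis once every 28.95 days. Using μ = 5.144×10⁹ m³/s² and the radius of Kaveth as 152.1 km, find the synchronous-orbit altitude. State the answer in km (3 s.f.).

h_sync ≈ 9190 km

T = 28.95 days = 2.501×10⁶ s.
A synchronous orbit has period T, so by Kepler's third law a = (μT²/4π²)^(1/3).
μT²/4π² = 5.144×10⁹ × (2.501×10⁶)² / 39.48 = 8.152×10²⁰ m³.
a = 9.342×10⁶ m = 9341.6 km.
Altitude h = a − R = 9341.6 − 152.1 = 9189.5 km.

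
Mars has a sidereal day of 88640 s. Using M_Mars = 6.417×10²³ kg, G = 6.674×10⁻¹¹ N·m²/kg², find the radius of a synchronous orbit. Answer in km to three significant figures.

μ = GM = 6.674×10⁻¹¹ × 6.417×10²³ = 4.283×10¹³ m³/s².
A synchronous orbit has period T, so by Kepler's third law a = (μT²/4π²)^(1/3).
μT²/4π² = 4.283×10¹³ × (8.864×10⁴)² / 39.48 = 8.524×10²¹ m³.
a = 2.043×10⁷ m = 20427 km.

r_sync ≈ 20400 km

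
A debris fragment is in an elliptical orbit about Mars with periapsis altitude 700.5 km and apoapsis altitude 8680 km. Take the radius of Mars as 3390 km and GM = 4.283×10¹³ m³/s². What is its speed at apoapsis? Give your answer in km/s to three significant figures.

v ≈ 1.34 km/s

r_p = 3390 + 700.5 = 4090.5 km = 4.0905×10⁶ m.
r_a = 3390 + 8680 = 12070 km = 1.2070×10⁷ m.
Semi-major axis a = (r_p + r_a)/2 = 8080.2 km = 8.080×10⁶ m.
Vis-viva: v² = μ(2/r − 1/a) = 4.283×10¹³ × (1.657×10⁻⁷ − 1.238×10⁻⁷) = 1.796×10⁶ m²/s².
v = 1340 m/s = 1.340 km/s.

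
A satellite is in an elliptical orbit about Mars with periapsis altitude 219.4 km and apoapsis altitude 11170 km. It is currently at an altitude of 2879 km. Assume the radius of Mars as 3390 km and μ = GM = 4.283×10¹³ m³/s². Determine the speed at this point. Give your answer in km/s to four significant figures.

v ≈ 2.992 km/s

r_p = 3390 + 219.4 = 3609.4 km = 3.6094×10⁶ m.
r_a = 3390 + 11170 = 14560 km = 1.4560×10⁷ m.
r = 3390 + 2879 = 6269.0 km = 6.269×10⁶ m.
Semi-major axis a = (r_p + r_a)/2 = 9084.7 km = 9.085×10⁶ m.
Vis-viva: v² = μ(2/r − 1/a) = 4.283×10¹³ × (3.190×10⁻⁷ − 1.101×10⁻⁷) = 8.950×10⁶ m²/s².
v = 2992 m/s = 2.992 km/s.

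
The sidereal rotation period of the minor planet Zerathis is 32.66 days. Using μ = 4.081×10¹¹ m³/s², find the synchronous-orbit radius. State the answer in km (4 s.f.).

r_sync ≈ 43500 km

T = 32.66 days = 2.822×10⁶ s.
A synchronous orbit has period T, so by Kepler's third law a = (μT²/4π²)^(1/3).
μT²/4π² = 4.081×10¹¹ × (2.822×10⁶)² / 39.48 = 8.231×10²² m³.
a = 4.350×10⁷ m = 43500 km.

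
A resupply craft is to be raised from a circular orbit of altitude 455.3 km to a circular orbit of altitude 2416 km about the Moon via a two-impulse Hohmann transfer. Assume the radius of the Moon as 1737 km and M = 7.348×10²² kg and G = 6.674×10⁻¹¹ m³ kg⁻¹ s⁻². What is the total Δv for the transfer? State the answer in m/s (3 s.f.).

Δv_total ≈ 399 m/s

μ = GM = 6.674×10⁻¹¹ × 7.348×10²² = 4.904×10¹² m³/s².
r₁ = 1737 + 455.3 = 2192.3 km = 2.1923×10⁶ m.
r₂ = 1737 + 2416 = 4153.0 km = 4.1530×10⁶ m.
Transfer ellipse a_t = (r₁ + r₂)/2 = 3.173×10⁶ m.
At r₁: circular v_c1 = √(μ/r₁) = 1496 m/s; transfer-perilune v_p = √[μ(2/r₁ − 1/a_t)] = 1711 m/s.
Δv₁ = v_p − v_c1 = 215.5 m/s.
At r₂: circular v_c2 = √(μ/r₂) = 1087 m/s; transfer-apolune v_a = √[μ(2/r₂ − 1/a_t)] = 903.3 m/s.
Δv₂ = v_c2 − v_a = 183.4 m/s.
Total Δv = Δv₁ + Δv₂ = 398.9 m/s.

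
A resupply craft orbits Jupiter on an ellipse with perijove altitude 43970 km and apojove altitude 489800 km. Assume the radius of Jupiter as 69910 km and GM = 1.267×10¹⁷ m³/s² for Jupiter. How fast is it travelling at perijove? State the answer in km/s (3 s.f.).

r_p = 69910 + 43970 = 113880 km = 1.1388×10⁸ m.
r_a = 69910 + 489800 = 559710 km = 5.5971×10⁸ m.
Semi-major axis a = (r_p + r_a)/2 = 3.3680×10⁵ km = 3.368×10⁸ m.
Vis-viva: v² = μ(2/r − 1/a) = 1.267×10¹⁷ × (1.756×10⁻⁸ − 2.969×10⁻⁹) = 1.849×10⁹ m²/s².
v = 43000 m/s = 43.00 km/s.

v ≈ 43.0 km/s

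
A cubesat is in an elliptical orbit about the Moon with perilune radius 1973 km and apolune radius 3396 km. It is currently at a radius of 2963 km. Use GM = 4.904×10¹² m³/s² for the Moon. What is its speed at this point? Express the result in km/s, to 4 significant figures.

Semi-major axis a = (r_p + r_a)/2 = 2684.5 km = 2.684×10⁶ m.
Vis-viva: v² = μ(2/r − 1/a) = 4.904×10¹² × (6.750×10⁻⁷ − 3.725×10⁻⁷) = 1.483×10⁶ m²/s².
v = 1218 m/s = 1.218 km/s.

v ≈ 1.218 km/s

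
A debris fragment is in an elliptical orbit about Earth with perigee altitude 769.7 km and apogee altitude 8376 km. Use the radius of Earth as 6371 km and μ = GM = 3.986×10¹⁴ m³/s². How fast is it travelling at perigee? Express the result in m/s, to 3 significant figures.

r_p = 6371 + 769.7 = 7140.7 km = 7.1407×10⁶ m.
r_a = 6371 + 8376 = 14747 km = 1.4747×10⁷ m.
Semi-major axis a = (r_p + r_a)/2 = 10944 km = 1.094×10⁷ m.
Vis-viva: v² = μ(2/r − 1/a) = 3.986×10¹⁴ × (2.801×10⁻⁷ − 9.138×10⁻⁸) = 7.522×10⁷ m²/s².
v = 8673 m/s.

v ≈ 8670 m/s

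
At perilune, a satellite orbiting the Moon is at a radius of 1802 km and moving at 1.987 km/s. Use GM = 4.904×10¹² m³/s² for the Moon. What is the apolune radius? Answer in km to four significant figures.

r_p = 1.802×10⁶ m.
Specific energy ε = v²/2 − μ/r = -7.473×10⁵ J/kg, so a = −μ/(2ε) = 3.281×10⁶ m.
The apsides satisfy r_p + r_a = 2a, so the apolune radius is 2a − r_p = 4.760×10⁶ m = 4760.0 km.

apolune radius ≈ 4760 km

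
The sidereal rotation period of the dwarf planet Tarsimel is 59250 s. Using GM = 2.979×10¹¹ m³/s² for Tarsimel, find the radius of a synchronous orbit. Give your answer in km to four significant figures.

A synchronous orbit has period T, so by Kepler's third law a = (μT²/4π²)^(1/3).
μT²/4π² = 2.979×10¹¹ × (5.925×10⁴)² / 39.48 = 2.649×10¹⁹ m³.
a = 2.981×10⁶ m = 2981.0 km.

r_sync ≈ 2981 km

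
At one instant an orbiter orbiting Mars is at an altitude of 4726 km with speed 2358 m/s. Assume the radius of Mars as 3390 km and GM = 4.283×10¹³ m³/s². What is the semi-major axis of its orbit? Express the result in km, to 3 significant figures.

r = 3390 + 4726 = 8116.0 km = 8.116×10⁶ m.
Vis-viva rearranged: 1/a = 2/r − v²/μ = 2.464×10⁻⁷ − 1.298×10⁻⁷ = 1.166×10⁻⁷ m⁻¹.
a = 8.576×10⁶ m = 8575.8 km.

a ≈ 8580 km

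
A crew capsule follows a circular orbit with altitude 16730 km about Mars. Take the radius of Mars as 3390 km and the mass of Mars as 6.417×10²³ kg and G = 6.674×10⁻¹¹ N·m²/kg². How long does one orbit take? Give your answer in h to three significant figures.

μ = GM = 6.674×10⁻¹¹ × 6.417×10²³ = 4.283×10¹³ m³/s².
r = 3390 + 16730 = 20120 km = 2.0120×10⁷ m.
Kepler's third law: T = 2π√(r³/μ) = 2π√((2.012×10⁷)³ / 4.283×10¹³).
r³/μ = 1.902×10⁸ s², so T = 2π × 1.379×10⁴ = 8.665×10⁴ s.
Converting: 8.665×10⁴ s ÷ 3600 = 24.07 h.

T ≈ 24.1 h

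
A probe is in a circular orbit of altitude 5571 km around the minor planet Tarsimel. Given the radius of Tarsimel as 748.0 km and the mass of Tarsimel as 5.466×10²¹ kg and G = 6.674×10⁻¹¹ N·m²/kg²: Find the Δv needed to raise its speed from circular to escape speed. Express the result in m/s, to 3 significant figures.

μ = GM = 6.674×10⁻¹¹ × 5.466×10²¹ = 3.648×10¹¹ m³/s².
r = 748.0 + 5571 = 6319.0 km = 6.3190×10⁶ m.
Circular speed v_c = √(μ/r) = 240.3 m/s.
Escape speed v_esc = √(2μ/r) = √2 × v_c = 339.8 m/s.
Δv = v_esc − v_c = 99.52 m/s.

Δv ≈ 99.5 m/s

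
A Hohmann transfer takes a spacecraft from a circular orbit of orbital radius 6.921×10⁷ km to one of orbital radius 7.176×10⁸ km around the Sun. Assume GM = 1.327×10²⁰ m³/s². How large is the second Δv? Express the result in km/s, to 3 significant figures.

Δv ≈ 7.89 km/s

r₁ = 6.921×10⁷ km = 6.921×10¹⁰ m.
r₂ = 7.176×10⁸ km = 7.176×10¹¹ m.
Transfer ellipse a_t = (r₁ + r₂)/2 = 3.934×10¹¹ m.
At r₁: circular v_c1 = √(μ/r₁) = 43790 m/s; transfer-perihelion v_p = √[μ(2/r₁ − 1/a_t)] = 59140 m/s.
At r₂: circular v_c2 = √(μ/r₂) = 13600 m/s; transfer-aphelion v_a = √[μ(2/r₂ − 1/a_t)] = 5704 m/s.
Δv₂ = v_c2 − v_a = 7895 m/s.
= 7.895 km/s.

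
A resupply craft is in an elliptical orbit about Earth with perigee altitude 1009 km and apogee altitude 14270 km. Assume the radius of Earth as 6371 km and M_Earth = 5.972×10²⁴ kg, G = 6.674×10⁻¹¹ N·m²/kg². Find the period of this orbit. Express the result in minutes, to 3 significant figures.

μ = GM = 6.674×10⁻¹¹ × 5.972×10²⁴ = 3.986×10¹⁴ m³/s².
r_p = 6371 + 1009 = 7380.0 km = 7.3800×10⁶ m.
r_a = 6371 + 14270 = 20641 km = 2.0641×10⁷ m.
Semi-major axis a = (r_p + r_a)/2 = (7380.0 + 20641)/2 = 14010 km = 1.401×10⁷ m.
By Kepler's third law T = 2π√(a³/μ) = 2π × 2.627×10³ = 1.650×10⁴ s.
= 275.1 minutes.

T ≈ 275 minutes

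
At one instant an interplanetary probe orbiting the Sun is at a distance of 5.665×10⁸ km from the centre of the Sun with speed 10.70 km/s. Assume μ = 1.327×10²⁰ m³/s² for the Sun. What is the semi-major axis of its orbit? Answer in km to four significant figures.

a ≈ 3.749×10⁸ km

r = 5.665×10¹¹ m.
Specific orbital energy ε = v²/2 − μ/r = (10700)²/2 − 1.327×10²⁰/5.665×10¹¹ = -1.770×10⁸ J/kg.
Since ε = −μ/(2a), a = −μ/(2ε) = 3.749×10¹¹ m = 3.7486×10⁸ km.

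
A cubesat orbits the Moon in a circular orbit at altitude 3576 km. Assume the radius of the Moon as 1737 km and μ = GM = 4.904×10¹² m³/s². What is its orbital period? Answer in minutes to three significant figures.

T ≈ 579 minutes

r = 1737 + 3576 = 5313.0 km = 5.3130×10⁶ m.
Kepler's third law: T = 2π√(r³/μ) = 2π√((5.313×10⁶)³ / 4.904×10¹²).
r³/μ = 3.058×10⁷ s², so T = 2π × 5.530×10³ = 3.475×10⁴ s.
Converting: 3.475×10⁴ s ÷ 60.00 = 579.1 minutes.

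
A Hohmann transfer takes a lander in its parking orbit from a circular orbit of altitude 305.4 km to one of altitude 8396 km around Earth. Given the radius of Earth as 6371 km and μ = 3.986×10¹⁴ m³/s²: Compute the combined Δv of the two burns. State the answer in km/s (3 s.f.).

Δv_total ≈ 2.44 km/s

r₁ = 6371 + 305.4 = 6676.4 km = 6.6764×10⁶ m.
r₂ = 6371 + 8396 = 14767 km = 1.4767×10⁷ m.
Transfer ellipse a_t = (r₁ + r₂)/2 = 1.072×10⁷ m.
At r₁: circular v_c1 = √(μ/r₁) = 7727 m/s; transfer-perigee v_p = √[μ(2/r₁ − 1/a_t)] = 9068 m/s.
Δv₁ = v_p − v_c1 = 1341 m/s.
At r₂: circular v_c2 = √(μ/r₂) = 5195 m/s; transfer-apogee v_a = √[μ(2/r₂ − 1/a_t)] = 4100 m/s.
Δv₂ = v_c2 − v_a = 1096 m/s.
Total Δv = Δv₁ + Δv₂ = 2437 m/s = 2.437 km/s.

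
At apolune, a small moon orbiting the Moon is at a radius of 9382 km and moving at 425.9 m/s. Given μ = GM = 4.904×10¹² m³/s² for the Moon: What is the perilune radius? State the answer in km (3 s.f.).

r_a = 9.382×10⁶ m.
Specific energy ε = v²/2 − μ/r = -4.320×10⁵ J/kg, so a = −μ/(2ε) = 5.676×10⁶ m.
The apsides satisfy r_p + r_a = 2a, so the perilune radius is 2a − r_a = 1.970×10⁶ m = 1969.7 km.

perilune radius ≈ 1970 km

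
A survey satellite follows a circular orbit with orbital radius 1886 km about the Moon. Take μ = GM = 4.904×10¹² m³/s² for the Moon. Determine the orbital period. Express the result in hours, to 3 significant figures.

T ≈ 2.04 hours

r = 1886 km = 1.886×10⁶ m.
Kepler's third law: T = 2π√(r³/μ) = 2π√((1.886×10⁶)³ / 4.904×10¹²).
r³/μ = 1.368×10⁶ s², so T = 2π × 1.170×10³ = 7.349×10³ s.
Converting: 7.349×10³ s ÷ 3600 = 2.041 hours.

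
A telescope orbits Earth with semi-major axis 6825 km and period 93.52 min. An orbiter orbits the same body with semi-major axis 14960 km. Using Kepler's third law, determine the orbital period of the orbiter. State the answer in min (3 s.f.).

Kepler's third law: T² ∝ a³, so T₂ = T₁ (a₂/a₁)^(3/2).
a₂/a₁ = 2.192, (a₂/a₁)^(3/2) = 3.245.
T₂ = 93.52 × 3.245 = 303.5 min.

T₂ ≈ 303 min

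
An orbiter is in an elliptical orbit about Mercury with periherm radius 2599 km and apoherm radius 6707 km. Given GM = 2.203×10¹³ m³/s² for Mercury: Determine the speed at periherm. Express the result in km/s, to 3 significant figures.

Semi-major axis a = (r_p + r_a)/2 = 4653.0 km = 4.653×10⁶ m.
Vis-viva: v² = μ(2/r − 1/a) = 2.203×10¹³ × (7.695×10⁻⁷ − 2.149×10⁻⁷) = 1.222×10⁷ m²/s².
v = 3495 m/s = 3.495 km/s.

v ≈ 3.50 km/s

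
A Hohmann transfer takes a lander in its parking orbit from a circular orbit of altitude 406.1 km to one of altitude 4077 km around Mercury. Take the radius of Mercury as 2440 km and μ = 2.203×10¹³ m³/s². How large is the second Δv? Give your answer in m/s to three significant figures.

r₁ = 2440 + 406.1 = 2846.1 km = 2.8461×10⁶ m.
r₂ = 2440 + 4077 = 6517.0 km = 6.5170×10⁶ m.
Transfer ellipse a_t = (r₁ + r₂)/2 = 4.682×10⁶ m.
At r₁: circular v_c1 = √(μ/r₁) = 2782 m/s; transfer-periherm v_p = √[μ(2/r₁ − 1/a_t)] = 3283 m/s.
At r₂: circular v_c2 = √(μ/r₂) = 1839 m/s; transfer-apoherm v_a = √[μ(2/r₂ − 1/a_t)] = 1434 m/s.
Δv₂ = v_c2 − v_a = 405.0 m/s.

Δv ≈ 405 m/s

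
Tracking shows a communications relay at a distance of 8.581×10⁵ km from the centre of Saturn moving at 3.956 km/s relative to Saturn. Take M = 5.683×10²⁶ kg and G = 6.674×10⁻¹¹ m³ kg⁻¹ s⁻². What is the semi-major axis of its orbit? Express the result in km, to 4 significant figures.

μ = GM = 6.674×10⁻¹¹ × 5.683×10²⁶ = 3.793×10¹⁶ m³/s².
r = 8.581×10⁸ m.
Specific orbital energy ε = v²/2 − μ/r = (3956)²/2 − 3.793×10¹⁶/8.581×10⁸ = -3.638×10⁷ J/kg.
Since ε = −μ/(2a), a = −μ/(2ε) = 5.213×10⁸ m = 5.2135×10⁵ km.

a ≈ 5.213×10⁵ km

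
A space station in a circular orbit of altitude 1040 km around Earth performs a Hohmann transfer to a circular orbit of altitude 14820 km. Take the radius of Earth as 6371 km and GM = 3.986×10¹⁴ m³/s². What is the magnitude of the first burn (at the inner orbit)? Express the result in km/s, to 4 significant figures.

r₁ = 6371 + 1040 = 7411.0 km = 7.4110×10⁶ m.
r₂ = 6371 + 14820 = 21191 km = 2.1191×10⁷ m.
Transfer ellipse a_t = (r₁ + r₂)/2 = 1.430×10⁷ m.
At r₁: circular v_c1 = √(μ/r₁) = 7334 m/s; transfer-perigee v_p = √[μ(2/r₁ − 1/a_t)] = 8927 m/s.
Δv₁ = v_p − v_c1 = 1594 m/s.
= 1.594 km/s.

Δv ≈ 1.594 km/s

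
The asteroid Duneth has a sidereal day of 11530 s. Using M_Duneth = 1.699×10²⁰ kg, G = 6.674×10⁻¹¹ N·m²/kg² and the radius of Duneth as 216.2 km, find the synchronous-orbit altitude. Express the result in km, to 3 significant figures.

μ = GM = 6.674×10⁻¹¹ × 1.699×10²⁰ = 1.134×10¹⁰ m³/s².
A synchronous orbit has period T, so by Kepler's third law a = (μT²/4π²)^(1/3).
μT²/4π² = 1.134×10¹⁰ × (1.153×10⁴)² / 39.48 = 3.818×10¹⁶ m³.
a = 3.367×10⁵ m = 336.74 km.
Altitude h = a − R = 336.74 − 216.2 = 120.54 km.

h_sync ≈ 121 km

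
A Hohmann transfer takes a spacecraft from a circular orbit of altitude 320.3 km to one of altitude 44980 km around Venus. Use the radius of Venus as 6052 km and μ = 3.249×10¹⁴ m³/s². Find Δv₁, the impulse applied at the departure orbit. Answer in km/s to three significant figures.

r₁ = 6052 + 320.3 = 6372.3 km = 6.3723×10⁶ m.
r₂ = 6052 + 44980 = 51032 km = 5.1032×10⁷ m.
Transfer ellipse a_t = (r₁ + r₂)/2 = 2.870×10⁷ m.
At r₁: circular v_c1 = √(μ/r₁) = 7140 m/s; transfer-periapsis v_p = √[μ(2/r₁ − 1/a_t)] = 9521 m/s.
Δv₁ = v_p − v_c1 = 2381 m/s.
= 2.381 km/s.

Δv ≈ 2.38 km/s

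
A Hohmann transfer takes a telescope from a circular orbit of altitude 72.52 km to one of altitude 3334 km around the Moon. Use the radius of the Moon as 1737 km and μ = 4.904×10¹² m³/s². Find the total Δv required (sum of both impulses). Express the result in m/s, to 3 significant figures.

Δv_total ≈ 623 m/s

r₁ = 1737 + 72.52 = 1809.5 km = 1.8095×10⁶ m.
r₂ = 1737 + 3334 = 5071.0 km = 5.0710×10⁶ m.
Transfer ellipse a_t = (r₁ + r₂)/2 = 3.440×10⁶ m.
At r₁: circular v_c1 = √(μ/r₁) = 1646 m/s; transfer-perilune v_p = √[μ(2/r₁ − 1/a_t)] = 1999 m/s.
Δv₁ = v_p − v_c1 = 352.4 m/s.
At r₂: circular v_c2 = √(μ/r₂) = 983.4 m/s; transfer-apolune v_a = √[μ(2/r₂ − 1/a_t)] = 713.2 m/s.
Δv₂ = v_c2 − v_a = 270.2 m/s.
Total Δv = Δv₁ + Δv₂ = 622.6 m/s.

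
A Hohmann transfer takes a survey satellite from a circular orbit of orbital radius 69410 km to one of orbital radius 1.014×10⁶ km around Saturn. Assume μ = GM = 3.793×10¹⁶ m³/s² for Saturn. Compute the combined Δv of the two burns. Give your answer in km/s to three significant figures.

Δv_total ≈ 12.5 km/s

r₁ = 69410 km = 6.941×10⁷ m.
r₂ = 1.014×10⁶ km = 1.014×10⁹ m.
Transfer ellipse a_t = (r₁ + r₂)/2 = 5.417×10⁸ m.
At r₁: circular v_c1 = √(μ/r₁) = 23380 m/s; transfer-perikrone v_p = √[μ(2/r₁ − 1/a_t)] = 31980 m/s.
Δv₁ = v_p − v_c1 = 8606 m/s.
At r₂: circular v_c2 = √(μ/r₂) = 6116 m/s; transfer-apokrone v_a = √[μ(2/r₂ − 1/a_t)] = 2189 m/s.
Δv₂ = v_c2 − v_a = 3927 m/s.
Total Δv = Δv₁ + Δv₂ = 12530 m/s = 12.53 km/s.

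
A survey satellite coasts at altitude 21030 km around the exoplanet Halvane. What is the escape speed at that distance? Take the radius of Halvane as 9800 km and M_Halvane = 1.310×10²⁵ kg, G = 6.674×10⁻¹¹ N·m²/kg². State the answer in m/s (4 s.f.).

μ = GM = 6.674×10⁻¹¹ × 1.310×10²⁵ = 8.743×10¹⁴ m³/s².
r = 9800 + 21030 = 30830 km = 3.0830×10⁷ m.
Escape speed v_esc = √(2μ/r) = √(2 × 8.743×10¹⁴ / 3.083×10⁷) = √(5.672×10⁷) = 7531 m/s.

v_esc ≈ 7531 m/s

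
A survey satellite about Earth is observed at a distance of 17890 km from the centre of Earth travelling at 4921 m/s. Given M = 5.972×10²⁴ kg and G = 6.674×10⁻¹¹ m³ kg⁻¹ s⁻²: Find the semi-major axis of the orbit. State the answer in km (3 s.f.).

a ≈ 19600 km

μ = GM = 6.674×10⁻¹¹ × 5.972×10²⁴ = 3.986×10¹⁴ m³/s².
r = 1.789×10⁷ m.
Vis-viva rearranged: 1/a = 2/r − v²/μ = 1.118×10⁻⁷ − 6.076×10⁻⁸ = 5.104×10⁻⁸ m⁻¹.
a = 1.959×10⁷ m = 19594 km.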